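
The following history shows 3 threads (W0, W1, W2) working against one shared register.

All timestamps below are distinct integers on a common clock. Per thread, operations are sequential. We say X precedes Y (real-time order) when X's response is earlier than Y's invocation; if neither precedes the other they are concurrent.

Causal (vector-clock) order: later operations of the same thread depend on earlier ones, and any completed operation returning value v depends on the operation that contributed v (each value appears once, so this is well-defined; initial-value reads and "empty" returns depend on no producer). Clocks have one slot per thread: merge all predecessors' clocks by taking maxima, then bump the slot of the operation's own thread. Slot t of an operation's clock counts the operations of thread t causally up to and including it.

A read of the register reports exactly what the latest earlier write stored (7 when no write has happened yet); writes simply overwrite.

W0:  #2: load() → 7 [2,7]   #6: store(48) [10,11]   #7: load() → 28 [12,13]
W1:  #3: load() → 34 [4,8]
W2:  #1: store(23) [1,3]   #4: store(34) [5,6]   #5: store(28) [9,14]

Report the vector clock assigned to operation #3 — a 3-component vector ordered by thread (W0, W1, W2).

(0, 1, 2)

root op #1, invoked 1: fresh clock plus W2's own tick → (0, 0, 1)
root op #2, invoked 2: fresh clock plus W0's own tick → (1, 0, 0)
merge at #4 (invoked 5): VC(#1)=(0, 0, 1), own-thread bump on W2 → (0, 0, 2)
merge at #6 (invoked 10): VC(#2)=(1, 0, 0), own-thread bump on W0 → (2, 0, 0)
merge at #5 (invoked 9): VC(#4)=(0, 0, 2), own-thread bump on W2 → (0, 0, 3)
merge at #3 (invoked 4): VC(#4)=(0, 0, 2), own-thread bump on W1 → (0, 1, 2)
merge at #7 (invoked 12): VC(#5)=(0, 0, 3), VC(#6)=(2, 0, 0), own-thread bump on W0 → (3, 0, 3)
target: VC(#3) = (0, 1, 2)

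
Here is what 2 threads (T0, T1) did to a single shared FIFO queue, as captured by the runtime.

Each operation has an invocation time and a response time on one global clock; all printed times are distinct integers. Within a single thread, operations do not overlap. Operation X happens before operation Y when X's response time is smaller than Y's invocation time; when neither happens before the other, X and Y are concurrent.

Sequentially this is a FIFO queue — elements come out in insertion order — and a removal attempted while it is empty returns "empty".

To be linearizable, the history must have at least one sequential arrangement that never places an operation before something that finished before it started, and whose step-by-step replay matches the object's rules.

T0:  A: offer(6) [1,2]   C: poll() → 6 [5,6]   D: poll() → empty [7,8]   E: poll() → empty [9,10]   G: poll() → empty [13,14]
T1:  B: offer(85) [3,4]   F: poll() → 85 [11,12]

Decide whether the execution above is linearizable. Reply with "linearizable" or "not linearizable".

not linearizable

through event 7 a valid linearization exists; event 8 (D responding at time 8) ends that
the sole real-time-consistent order of 4 completed operations fails the FIFO queue replay
take A, B, C, D: step 4 already fails, because D poll() → empty cannot occur there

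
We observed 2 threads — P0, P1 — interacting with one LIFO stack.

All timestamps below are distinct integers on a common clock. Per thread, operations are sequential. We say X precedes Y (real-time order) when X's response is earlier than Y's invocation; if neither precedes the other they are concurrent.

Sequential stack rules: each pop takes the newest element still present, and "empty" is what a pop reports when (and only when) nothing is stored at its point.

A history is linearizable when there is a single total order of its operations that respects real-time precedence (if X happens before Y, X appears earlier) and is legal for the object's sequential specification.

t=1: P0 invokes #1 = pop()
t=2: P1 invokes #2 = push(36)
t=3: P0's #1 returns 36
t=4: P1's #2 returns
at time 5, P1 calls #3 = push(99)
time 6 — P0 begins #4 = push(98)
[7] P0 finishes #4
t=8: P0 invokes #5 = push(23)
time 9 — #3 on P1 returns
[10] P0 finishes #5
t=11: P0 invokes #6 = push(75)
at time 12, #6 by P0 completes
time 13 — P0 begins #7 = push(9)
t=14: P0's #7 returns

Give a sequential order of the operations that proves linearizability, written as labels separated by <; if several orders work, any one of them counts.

1. #2 push(36), leaving stack <36>
2. #1 pop() → 36, leaving stack <>
3. #3 push(99), leaving stack <99>
4. #4 push(98), leaving stack <99,98>
5. #5 push(23), leaving stack <99,98,23>
6. #6 push(75), leaving stack <99,98,23,75>
7. #7 push(9), leaving stack <99,98,23,75,9>

#2 < #1 < #3 < #4 < #5 < #6 < #7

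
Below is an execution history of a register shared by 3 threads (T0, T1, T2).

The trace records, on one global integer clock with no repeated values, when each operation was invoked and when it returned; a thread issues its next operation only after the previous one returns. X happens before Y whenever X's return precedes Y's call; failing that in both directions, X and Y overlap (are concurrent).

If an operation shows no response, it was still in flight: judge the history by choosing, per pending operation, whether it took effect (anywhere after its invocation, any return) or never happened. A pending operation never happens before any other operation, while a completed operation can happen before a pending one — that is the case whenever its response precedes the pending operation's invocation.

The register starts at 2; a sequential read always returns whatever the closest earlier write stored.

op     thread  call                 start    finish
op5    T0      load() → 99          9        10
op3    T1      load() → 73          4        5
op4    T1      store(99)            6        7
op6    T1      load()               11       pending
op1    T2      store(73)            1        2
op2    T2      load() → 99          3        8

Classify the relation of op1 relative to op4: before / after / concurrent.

op1 spans [1,2], op4 spans [6,7]
resp(op1)=2 < inv(op4)=6

before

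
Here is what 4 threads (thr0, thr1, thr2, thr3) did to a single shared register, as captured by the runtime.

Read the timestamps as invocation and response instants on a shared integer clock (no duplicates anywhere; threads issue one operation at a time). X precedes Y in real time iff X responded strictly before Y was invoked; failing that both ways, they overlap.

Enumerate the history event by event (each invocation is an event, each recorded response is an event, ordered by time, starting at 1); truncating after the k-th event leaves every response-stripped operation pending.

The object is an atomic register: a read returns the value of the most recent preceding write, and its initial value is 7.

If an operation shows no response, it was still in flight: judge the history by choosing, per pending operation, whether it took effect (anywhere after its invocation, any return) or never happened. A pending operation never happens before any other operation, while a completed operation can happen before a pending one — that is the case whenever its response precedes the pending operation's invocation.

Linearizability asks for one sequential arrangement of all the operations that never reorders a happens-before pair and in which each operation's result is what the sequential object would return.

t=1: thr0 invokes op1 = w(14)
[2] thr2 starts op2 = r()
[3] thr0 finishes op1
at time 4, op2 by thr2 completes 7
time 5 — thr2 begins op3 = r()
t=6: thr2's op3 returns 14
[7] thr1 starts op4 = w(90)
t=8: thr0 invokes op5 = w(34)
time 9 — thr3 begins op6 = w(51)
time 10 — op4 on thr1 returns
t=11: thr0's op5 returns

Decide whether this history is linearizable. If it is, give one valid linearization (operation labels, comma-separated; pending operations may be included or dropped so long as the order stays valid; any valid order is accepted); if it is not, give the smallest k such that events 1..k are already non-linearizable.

step 1: op2 r() → 7 — value 7
step 2: op1 w(14) — value 14
step 3: op3 r() → 14 — value 14
step 4: op4 w(90) — value 90
step 5: op5 w(34) — value 34

linearizable — witness: op2, op1, op3, op4, op5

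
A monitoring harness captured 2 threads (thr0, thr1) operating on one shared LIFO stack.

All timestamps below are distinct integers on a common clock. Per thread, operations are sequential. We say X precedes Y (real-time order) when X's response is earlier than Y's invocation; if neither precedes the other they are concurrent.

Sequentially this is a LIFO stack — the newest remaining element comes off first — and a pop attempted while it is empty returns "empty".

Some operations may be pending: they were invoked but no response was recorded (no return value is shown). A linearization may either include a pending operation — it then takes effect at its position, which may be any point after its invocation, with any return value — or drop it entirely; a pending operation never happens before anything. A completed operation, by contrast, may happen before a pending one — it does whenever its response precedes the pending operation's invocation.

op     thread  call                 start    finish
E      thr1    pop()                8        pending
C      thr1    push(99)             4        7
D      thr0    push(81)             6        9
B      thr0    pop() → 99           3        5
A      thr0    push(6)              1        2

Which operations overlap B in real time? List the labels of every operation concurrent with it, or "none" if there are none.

C

B runs from 3 to 5; window-overlapping ops are concurrent
A [1,2]: before
C [4,7]: concurrent
D [6,9]: after
E [8,…): after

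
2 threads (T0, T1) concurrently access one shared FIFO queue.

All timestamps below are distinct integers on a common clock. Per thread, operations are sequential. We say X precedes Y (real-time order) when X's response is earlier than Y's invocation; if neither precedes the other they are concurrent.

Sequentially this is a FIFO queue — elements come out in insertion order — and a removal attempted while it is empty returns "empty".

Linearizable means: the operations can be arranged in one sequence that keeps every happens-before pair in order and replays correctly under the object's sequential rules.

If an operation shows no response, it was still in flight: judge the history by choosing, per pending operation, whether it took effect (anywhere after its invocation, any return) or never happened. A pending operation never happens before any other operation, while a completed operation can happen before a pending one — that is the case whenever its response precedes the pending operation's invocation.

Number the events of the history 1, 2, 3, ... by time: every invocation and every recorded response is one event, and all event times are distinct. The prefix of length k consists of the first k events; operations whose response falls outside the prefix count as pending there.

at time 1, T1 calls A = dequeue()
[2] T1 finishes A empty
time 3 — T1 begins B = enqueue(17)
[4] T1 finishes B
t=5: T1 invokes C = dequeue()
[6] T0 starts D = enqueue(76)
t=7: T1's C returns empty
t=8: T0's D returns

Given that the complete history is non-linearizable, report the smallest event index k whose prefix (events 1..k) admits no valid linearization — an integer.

events 1..6 are linearizable; a witness order is A, B:
after step 1 (A dequeue() → empty): queue <>
after step 2 (B enqueue(17)): queue <17>
event 7 — C's response, time 7 — after it, nothing linearizes
completion choices over the 1 pending operation (D) were checked; none helps
e.g. A, B, C (pending dropped): illegal at step 3, since C dequeue() → empty cannot apply there

7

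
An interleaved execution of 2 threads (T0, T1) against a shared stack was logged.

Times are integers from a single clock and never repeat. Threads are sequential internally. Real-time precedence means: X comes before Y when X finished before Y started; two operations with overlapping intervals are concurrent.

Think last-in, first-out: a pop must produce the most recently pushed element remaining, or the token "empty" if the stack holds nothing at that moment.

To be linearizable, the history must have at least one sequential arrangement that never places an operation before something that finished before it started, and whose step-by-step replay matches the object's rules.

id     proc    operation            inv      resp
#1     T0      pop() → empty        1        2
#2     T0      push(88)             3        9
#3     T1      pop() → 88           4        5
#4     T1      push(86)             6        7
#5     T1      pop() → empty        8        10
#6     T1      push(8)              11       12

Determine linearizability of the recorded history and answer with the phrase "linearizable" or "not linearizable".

events 1..9 are fine; event 10 — the response of #5 at time 10 — makes the prefix non-linearizable
all 4 real-time-respecting orders fail — 5 completed stack operations, no legal replay
e.g. #1, #2, #3, #4, #5: illegal at step 5, since #5 pop() → empty cannot apply there
e.g. #1, #3, #2, #4, #5: illegal at step 2, since #3 pop() → 88 cannot apply there

not linearizable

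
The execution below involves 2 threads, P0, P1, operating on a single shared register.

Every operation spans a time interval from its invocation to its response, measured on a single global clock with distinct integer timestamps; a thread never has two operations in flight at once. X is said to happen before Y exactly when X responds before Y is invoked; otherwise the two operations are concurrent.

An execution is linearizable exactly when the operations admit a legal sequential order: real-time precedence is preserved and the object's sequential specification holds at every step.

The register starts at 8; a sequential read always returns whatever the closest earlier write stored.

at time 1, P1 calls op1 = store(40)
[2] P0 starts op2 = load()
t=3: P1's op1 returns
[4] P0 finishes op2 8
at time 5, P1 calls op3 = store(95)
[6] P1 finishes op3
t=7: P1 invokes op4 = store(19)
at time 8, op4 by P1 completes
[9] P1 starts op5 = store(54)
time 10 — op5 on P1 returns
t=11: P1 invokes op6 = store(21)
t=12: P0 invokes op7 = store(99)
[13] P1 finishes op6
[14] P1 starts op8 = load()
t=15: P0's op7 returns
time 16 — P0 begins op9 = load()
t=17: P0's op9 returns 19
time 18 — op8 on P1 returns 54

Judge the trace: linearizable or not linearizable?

not linearizable

events 1..16 are fine; event 17 — the response of op9 at time 17 — makes the prefix non-linearizable
checked exhaustively: 4 real-time-consistent orders of 8 completed operations, zero legal register replays
no completion choice of the 1 pending operation (op8) rescues it — every subset was tried
one such order, op1, op2, op3, op4, op5, op6, op7, op9 (pending dropped), breaks at step 2 where op2 load() → 8 is illegal
one such order, op1, op2, op3, op4, op5, op7, op6, op9 (pending dropped), breaks at step 2 where op2 load() → 8 is illegal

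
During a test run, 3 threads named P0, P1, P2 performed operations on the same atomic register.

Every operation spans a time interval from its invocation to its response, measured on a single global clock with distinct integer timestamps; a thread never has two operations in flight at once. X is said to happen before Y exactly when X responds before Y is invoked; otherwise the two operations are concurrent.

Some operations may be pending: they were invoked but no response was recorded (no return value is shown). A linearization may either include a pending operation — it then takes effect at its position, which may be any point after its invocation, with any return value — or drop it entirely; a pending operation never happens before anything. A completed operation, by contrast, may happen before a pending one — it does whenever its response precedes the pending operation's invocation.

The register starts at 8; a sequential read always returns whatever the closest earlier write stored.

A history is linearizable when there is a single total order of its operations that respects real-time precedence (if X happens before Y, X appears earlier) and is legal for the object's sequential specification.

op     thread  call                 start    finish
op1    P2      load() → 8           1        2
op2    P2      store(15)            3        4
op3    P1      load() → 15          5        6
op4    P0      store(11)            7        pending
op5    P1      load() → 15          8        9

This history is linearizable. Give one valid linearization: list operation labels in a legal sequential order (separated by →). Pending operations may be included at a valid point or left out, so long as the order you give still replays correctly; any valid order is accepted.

op1 → op2 → op3 → op5

after step 1 (op1 load() → 8): value 8
after step 2 (op2 store(15)): value 15
after step 3 (op3 load() → 15): value 15
after step 4 (op5 load() → 15): value 15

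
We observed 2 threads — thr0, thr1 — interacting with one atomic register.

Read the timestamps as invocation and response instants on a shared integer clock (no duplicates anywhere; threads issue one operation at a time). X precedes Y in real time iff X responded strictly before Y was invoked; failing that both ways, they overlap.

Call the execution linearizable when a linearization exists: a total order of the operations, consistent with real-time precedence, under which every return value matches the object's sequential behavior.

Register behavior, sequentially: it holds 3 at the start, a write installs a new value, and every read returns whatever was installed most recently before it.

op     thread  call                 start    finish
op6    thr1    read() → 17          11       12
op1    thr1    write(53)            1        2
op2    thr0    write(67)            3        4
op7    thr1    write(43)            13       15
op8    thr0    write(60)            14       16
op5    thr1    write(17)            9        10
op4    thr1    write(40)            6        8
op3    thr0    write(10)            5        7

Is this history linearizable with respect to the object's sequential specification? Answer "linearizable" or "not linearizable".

witness order: op1, op2, op3, op4, op5, op6, op7, op8
after step 1 (op1 write(53)): value 53
after step 2 (op2 write(67)): value 67
after step 3 (op3 write(10)): value 10
after step 4 (op4 write(40)): value 40
after step 5 (op5 write(17)): value 17
after step 6 (op6 read() → 17): value 17
after step 7 (op7 write(43)): value 43
after step 8 (op8 write(60)): value 60

linearizable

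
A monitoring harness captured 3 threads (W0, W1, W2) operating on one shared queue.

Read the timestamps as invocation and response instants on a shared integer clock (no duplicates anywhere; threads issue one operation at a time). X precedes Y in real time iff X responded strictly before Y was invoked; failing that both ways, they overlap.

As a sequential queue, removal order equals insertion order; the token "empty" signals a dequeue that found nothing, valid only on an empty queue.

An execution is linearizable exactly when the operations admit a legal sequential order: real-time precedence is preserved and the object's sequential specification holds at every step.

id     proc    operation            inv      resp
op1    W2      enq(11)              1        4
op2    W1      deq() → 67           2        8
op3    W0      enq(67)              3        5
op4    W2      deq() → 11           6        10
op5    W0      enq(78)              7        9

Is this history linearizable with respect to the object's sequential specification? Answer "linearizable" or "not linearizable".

linearizable

a witness: op1, op3, op4, op2, op5
1. op1 enq(11), leaving queue <11>
2. op3 enq(67), leaving queue <11,67>
3. op4 deq() → 11, leaving queue <67>
4. op2 deq() → 67, leaving queue <>
5. op5 enq(78), leaving queue <78>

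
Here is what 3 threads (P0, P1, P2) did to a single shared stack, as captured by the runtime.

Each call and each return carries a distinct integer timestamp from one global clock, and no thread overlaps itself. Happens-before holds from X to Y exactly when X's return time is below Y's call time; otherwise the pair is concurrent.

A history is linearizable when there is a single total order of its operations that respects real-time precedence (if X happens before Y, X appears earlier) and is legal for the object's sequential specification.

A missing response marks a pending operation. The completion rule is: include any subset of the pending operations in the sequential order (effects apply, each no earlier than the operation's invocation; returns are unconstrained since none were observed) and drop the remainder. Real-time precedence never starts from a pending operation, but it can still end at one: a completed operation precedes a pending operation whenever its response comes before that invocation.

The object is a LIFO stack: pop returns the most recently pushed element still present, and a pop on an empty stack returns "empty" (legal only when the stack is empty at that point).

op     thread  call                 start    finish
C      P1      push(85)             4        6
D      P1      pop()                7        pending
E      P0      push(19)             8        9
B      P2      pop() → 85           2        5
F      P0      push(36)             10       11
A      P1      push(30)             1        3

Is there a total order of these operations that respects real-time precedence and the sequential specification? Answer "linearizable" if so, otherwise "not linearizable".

witness order: A, C, B, D, E, F
step 1: A push(30) — stack <30>
step 2: C push(85) — stack <30,85>
step 3: B pop() → 85 — stack <30>
step 4: D pop() (pending, included) — stack <>
step 5: E push(19) — stack <19>
step 6: F push(36) — stack <19,36>

linearizable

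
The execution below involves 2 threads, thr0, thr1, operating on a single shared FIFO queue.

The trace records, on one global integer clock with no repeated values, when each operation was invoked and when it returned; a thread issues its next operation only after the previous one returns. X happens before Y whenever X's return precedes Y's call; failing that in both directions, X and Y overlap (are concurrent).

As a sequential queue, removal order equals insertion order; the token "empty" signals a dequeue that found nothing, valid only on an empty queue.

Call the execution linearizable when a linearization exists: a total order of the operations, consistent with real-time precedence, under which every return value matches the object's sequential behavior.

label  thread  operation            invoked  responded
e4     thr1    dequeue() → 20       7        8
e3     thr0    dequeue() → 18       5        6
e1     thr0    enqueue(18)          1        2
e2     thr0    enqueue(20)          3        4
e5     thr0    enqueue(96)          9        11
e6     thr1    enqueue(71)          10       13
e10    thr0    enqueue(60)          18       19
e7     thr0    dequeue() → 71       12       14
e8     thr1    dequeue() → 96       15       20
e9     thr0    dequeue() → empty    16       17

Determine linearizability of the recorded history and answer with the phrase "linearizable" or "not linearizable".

one valid linearization: e1, e2, e3, e4, e6, e5, e7, e8, e9, e10
step 1: e1 enqueue(18) — queue <18>
step 2: e2 enqueue(20) — queue <18,20>
step 3: e3 dequeue() → 18 — queue <20>
step 4: e4 dequeue() → 20 — queue <>
step 5: e6 enqueue(71) — queue <71>
step 6: e5 enqueue(96) — queue <71,96>
step 7: e7 dequeue() → 71 — queue <96>
step 8: e8 dequeue() → 96 — queue <>
step 9: e9 dequeue() → empty — queue <>
step 10: e10 enqueue(60) — queue <60>

linearizable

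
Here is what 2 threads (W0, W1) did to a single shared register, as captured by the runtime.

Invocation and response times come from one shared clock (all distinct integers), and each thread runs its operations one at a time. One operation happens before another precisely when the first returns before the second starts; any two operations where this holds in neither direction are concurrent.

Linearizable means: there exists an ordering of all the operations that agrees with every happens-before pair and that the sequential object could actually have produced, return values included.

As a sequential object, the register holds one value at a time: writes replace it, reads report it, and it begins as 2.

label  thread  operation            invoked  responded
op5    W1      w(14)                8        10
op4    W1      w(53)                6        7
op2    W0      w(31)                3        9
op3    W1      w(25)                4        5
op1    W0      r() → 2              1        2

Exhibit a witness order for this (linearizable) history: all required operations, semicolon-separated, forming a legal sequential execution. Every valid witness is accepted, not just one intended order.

op1; op2; op3; op4; op5

step 1: op1 r() → 2 — value 2
step 2: op2 w(31) — value 31
step 3: op3 w(25) — value 25
step 4: op4 w(53) — value 53
step 5: op5 w(14) — value 14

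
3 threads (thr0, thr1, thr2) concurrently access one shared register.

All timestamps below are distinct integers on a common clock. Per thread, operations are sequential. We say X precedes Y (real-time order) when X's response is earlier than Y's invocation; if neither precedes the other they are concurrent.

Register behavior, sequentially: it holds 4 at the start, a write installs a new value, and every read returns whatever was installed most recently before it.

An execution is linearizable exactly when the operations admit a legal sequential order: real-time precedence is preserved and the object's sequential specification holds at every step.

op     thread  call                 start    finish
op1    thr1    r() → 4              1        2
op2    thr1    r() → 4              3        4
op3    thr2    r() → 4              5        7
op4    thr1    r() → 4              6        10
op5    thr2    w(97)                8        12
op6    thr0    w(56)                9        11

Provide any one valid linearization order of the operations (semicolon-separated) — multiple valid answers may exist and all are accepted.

op1; op2; op3; op4; op5; op6

step 1: op1 r() → 4 — value 4
step 2: op2 r() → 4 — value 4
step 3: op3 r() → 4 — value 4
step 4: op4 r() → 4 — value 4
step 5: op5 w(97) — value 97
step 6: op6 w(56) — value 56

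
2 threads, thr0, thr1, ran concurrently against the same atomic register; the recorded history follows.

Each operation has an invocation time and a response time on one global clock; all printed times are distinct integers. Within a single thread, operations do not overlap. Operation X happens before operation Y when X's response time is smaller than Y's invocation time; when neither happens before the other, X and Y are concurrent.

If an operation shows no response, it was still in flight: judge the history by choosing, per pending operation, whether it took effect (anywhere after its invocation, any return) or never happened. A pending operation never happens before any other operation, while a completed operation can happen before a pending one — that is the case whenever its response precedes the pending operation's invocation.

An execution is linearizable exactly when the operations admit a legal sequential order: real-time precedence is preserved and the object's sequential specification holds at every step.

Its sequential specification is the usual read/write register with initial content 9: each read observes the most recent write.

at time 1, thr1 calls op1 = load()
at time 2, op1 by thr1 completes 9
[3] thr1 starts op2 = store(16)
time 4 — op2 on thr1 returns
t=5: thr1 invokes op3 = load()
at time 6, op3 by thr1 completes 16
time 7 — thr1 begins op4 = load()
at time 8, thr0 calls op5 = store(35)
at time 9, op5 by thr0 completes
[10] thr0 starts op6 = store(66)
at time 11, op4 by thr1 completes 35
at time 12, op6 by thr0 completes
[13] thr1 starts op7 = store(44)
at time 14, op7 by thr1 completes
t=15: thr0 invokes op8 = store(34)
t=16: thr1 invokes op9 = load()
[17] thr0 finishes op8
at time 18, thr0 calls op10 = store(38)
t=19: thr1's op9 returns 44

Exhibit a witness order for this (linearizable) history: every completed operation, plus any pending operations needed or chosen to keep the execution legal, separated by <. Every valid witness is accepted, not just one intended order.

op1 < op2 < op3 < op5 < op4 < op6 < op7 < op9 < op8

1. op1 load() → 9, leaving value 9
2. op2 store(16), leaving value 16
3. op3 load() → 16, leaving value 16
4. op5 store(35), leaving value 35
5. op4 load() → 35, leaving value 35
6. op6 store(66), leaving value 66
7. op7 store(44), leaving value 44
8. op9 load() → 44, leaving value 44
9. op8 store(34), leaving value 34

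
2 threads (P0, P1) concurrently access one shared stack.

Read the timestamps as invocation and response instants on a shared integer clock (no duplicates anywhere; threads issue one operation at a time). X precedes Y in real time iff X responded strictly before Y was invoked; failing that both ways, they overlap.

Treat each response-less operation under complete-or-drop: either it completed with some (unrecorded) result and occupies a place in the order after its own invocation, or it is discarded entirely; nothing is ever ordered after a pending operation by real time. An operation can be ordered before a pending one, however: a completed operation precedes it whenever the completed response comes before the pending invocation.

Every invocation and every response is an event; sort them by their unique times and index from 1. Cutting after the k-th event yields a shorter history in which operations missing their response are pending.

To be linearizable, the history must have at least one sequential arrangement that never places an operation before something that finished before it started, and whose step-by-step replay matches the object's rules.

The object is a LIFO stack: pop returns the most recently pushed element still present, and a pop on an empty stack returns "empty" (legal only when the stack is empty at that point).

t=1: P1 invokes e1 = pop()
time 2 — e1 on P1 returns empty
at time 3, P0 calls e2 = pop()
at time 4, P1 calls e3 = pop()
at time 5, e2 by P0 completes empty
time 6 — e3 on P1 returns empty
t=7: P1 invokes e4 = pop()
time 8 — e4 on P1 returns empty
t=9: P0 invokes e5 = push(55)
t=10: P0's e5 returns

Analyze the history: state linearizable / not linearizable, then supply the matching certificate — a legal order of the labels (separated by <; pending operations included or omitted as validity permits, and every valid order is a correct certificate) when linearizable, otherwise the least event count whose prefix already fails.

linearizable — witness: e1 < e2 < e3 < e4 < e5

step 1: e1 pop() → empty — stack <>
step 2: e2 pop() → empty — stack <>
step 3: e3 pop() → empty — stack <>
step 4: e4 pop() → empty — stack <>
step 5: e5 push(55) — stack <55>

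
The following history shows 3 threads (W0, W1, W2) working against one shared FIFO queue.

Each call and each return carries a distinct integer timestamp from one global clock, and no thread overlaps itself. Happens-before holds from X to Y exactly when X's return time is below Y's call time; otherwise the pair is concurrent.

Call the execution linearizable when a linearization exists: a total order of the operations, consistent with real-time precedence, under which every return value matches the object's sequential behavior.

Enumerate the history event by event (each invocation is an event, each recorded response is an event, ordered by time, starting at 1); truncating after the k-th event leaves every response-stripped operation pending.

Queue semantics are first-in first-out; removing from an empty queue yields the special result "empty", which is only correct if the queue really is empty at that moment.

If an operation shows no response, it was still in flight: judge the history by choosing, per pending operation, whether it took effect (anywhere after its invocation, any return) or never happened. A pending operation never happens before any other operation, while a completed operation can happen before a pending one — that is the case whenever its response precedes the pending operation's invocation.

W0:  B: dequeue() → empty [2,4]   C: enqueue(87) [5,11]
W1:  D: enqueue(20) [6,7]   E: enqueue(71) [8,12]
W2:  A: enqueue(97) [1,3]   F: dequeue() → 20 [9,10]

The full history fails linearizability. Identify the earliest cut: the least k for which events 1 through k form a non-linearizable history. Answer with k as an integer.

a valid linearization of events 1..9 exists, for instance B, A, C, D:
step 1: B dequeue() → empty — queue <>
step 2: A enqueue(97) — queue <97>
step 3: C enqueue(87) (pending, included) — queue <97,87>
step 4: D enqueue(20) — queue <97,87,20>
include event 10 — F responding at 10 — and every candidate order breaks
include/drop combinations of the 2 pending operations (C, E) were all tried; none helps
e.g. A, B, D, F (pending dropped): illegal at step 2, since B dequeue() → empty cannot apply there
e.g. B, A, D, F (pending dropped): illegal at step 4, since F dequeue() → 20 cannot apply there

10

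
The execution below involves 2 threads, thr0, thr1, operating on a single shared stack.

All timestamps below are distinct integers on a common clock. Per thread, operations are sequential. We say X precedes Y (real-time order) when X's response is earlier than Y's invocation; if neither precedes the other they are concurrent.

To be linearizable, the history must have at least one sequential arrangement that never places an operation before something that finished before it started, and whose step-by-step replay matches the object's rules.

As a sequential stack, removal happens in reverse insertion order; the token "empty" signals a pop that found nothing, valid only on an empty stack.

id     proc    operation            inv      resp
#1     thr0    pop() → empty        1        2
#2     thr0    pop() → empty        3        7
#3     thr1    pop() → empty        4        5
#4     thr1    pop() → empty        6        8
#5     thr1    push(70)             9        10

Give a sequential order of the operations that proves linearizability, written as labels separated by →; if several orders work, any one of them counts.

1. #1 pop() → empty, leaving stack <>
2. #2 pop() → empty, leaving stack <>
3. #3 pop() → empty, leaving stack <>
4. #4 pop() → empty, leaving stack <>
5. #5 push(70), leaving stack <70>

#1 → #2 → #3 → #4 → #5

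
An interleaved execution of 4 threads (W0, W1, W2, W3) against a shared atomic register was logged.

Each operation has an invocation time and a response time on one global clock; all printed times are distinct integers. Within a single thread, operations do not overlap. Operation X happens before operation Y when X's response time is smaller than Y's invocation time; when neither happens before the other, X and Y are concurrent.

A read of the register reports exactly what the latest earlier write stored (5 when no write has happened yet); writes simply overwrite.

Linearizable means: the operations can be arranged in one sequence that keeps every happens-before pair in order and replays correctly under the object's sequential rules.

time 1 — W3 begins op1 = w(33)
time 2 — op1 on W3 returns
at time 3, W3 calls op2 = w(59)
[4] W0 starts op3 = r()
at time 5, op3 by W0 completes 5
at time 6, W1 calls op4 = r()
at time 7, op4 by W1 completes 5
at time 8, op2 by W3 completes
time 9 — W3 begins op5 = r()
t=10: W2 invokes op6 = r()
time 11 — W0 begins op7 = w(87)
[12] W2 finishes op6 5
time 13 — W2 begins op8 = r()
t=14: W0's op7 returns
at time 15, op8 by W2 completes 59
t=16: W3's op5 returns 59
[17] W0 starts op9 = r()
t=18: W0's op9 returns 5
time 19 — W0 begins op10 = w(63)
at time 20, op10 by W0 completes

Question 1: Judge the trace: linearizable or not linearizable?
not linearizable

the violation lands at event 5, op3's response at time 5: events 1..4 linearize, events 1..5 do not
exactly one order of the 2 completed ops respects real time; the atomic register replay fails
no escape via the 1 pending operation (op2): every completion choice fails
take op1, op3 (pending dropped): step 2 already fails, because op3 r() → 5 cannot occur there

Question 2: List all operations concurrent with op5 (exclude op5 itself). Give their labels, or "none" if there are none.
Answer: op6, op7, op8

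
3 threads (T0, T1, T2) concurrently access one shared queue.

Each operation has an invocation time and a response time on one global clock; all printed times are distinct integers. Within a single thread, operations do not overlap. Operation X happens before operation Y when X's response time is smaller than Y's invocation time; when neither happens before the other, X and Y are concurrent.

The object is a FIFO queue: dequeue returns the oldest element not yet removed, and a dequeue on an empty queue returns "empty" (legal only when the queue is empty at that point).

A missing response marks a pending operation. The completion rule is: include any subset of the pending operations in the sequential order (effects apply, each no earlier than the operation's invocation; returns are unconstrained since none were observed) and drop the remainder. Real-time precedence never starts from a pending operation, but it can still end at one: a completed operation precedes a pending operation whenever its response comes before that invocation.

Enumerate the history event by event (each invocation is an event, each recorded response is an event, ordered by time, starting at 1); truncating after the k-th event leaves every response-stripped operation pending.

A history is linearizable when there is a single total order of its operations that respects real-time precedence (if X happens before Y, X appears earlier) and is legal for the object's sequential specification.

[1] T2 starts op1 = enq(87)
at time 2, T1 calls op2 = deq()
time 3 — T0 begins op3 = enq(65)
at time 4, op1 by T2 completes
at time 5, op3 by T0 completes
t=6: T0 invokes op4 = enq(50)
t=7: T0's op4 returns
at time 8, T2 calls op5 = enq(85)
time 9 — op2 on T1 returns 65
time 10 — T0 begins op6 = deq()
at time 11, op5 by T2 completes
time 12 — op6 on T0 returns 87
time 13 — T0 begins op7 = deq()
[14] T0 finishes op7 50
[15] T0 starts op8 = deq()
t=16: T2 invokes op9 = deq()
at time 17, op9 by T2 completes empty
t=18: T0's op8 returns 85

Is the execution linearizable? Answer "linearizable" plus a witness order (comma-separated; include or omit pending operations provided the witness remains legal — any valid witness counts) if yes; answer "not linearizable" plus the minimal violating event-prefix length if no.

after step 1 (op3 enq(65)): queue <65>
after step 2 (op1 enq(87)): queue <65,87>
after step 3 (op2 deq() → 65): queue <87>
after step 4 (op4 enq(50)): queue <87,50>
after step 5 (op5 enq(85)): queue <87,50,85>
after step 6 (op6 deq() → 87): queue <50,85>
after step 7 (op7 deq() → 50): queue <85>
after step 8 (op8 deq() → 85): queue <>
after step 9 (op9 deq() → empty): queue <>

linearizable — witness: op3, op1, op2, op4, op5, op6, op7, op8, op9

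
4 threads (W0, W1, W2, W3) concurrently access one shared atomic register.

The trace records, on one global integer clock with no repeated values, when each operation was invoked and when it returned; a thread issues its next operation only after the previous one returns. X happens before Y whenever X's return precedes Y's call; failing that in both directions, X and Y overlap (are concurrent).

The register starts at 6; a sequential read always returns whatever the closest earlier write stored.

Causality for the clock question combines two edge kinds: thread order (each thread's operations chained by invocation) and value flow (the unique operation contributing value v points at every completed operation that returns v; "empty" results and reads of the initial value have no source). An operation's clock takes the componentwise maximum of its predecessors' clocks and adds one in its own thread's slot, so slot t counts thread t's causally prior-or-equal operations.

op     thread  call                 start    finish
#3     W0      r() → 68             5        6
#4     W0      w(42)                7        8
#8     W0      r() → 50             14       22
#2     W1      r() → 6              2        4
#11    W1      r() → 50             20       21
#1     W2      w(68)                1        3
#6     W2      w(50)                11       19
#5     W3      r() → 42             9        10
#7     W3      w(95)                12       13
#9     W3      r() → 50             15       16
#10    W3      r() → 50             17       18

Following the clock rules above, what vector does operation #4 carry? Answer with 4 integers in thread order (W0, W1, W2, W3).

invoked at 1, #1 has no predecessors; its own W2 bump gives (0, 0, 1, 0)
invoked at 2, #2 has no predecessors; its own W1 bump gives (0, 1, 0, 0)
#6, invoked 11, takes VC(#1)=(0, 0, 1, 0) under max, adds 1 for W2 → (0, 0, 2, 0)
#3, invoked 5, takes VC(#1)=(0, 0, 1, 0) under max, adds 1 for W0 → (1, 0, 1, 0)
#4, invoked 7, takes VC(#3)=(1, 0, 1, 0) under max, adds 1 for W0 → (2, 0, 1, 0)
#11, invoked 20, takes VC(#2)=(0, 1, 0, 0), VC(#6)=(0, 0, 2, 0) under max, adds 1 for W1 → (0, 2, 2, 0)
#5, invoked 9, takes VC(#4)=(2, 0, 1, 0) under max, adds 1 for W3 → (2, 0, 1, 1)
#7, invoked 12, takes VC(#5)=(2, 0, 1, 1) under max, adds 1 for W3 → (2, 0, 1, 2)
#8, invoked 14, takes VC(#4)=(2, 0, 1, 0), VC(#6)=(0, 0, 2, 0) under max, adds 1 for W0 → (3, 0, 2, 0)
#9, invoked 15, takes VC(#6)=(0, 0, 2, 0), VC(#7)=(2, 0, 1, 2) under max, adds 1 for W3 → (2, 0, 2, 3)
#10, invoked 17, takes VC(#6)=(0, 0, 2, 0), VC(#9)=(2, 0, 2, 3) under max, adds 1 for W3 → (2, 0, 2, 4)
target: VC(#4) = (2, 0, 1, 0)

(2, 0, 1, 0)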